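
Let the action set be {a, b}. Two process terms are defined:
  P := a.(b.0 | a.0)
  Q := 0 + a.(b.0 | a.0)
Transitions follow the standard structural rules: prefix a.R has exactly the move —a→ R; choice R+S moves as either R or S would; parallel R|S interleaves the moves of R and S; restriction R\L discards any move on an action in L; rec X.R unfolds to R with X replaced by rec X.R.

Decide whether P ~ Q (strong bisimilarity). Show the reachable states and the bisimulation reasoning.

LTS(P): 5 reachable states
  s0 = a.(b.0 | a.0) → --a--▸ s1
  s1 = b.0 | a.0 → --a--▸ s2, --b--▸ s3
  s2 = b.0 | 0 → --b--▸ s4
  s3 = 0 | a.0 → --a--▸ s4
  s4 = 0 | 0 → deadlocked
LTS(Q): 5 reachable states
  t0 = 0 + a.(b.0 | a.0) → --a--▸ t1
  t1 = b.0 | a.0 → --a--▸ t2, --b--▸ t3
  t2 = b.0 | 0 → --b--▸ t4
  t3 = 0 | a.0 → --a--▸ t4
  t4 = 0 | 0 → deadlocked
Coarsest stable partition (strong bisimilarity classes):
  B0 = {s0, t0}
  B1 = {s1, t1}
  B2 = {s3, t3}
  B3 = {s4, t4}
  B4 = {s2, t2}
s0 ∈ B0, t0 ∈ B0 → same block

bisimilar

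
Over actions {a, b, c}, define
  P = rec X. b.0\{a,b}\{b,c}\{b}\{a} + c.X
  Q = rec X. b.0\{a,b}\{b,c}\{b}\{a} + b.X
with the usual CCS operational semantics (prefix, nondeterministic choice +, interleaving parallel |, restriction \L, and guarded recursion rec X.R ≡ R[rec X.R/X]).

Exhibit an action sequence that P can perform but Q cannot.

c

LTS(P): 2 reachable states
  s0 = rec X. b.0\{a,b}\{b,c}\{b}\{a} + c.X :: -b-> s1, -c-> s0
  s1 = 0\{a,b}\{b,c}\{b}\{a} :: (no moves)
LTS(Q): 2 reachable states
  t0 = rec X. b.0\{a,b}\{b,c}\{b}\{a} + b.X :: -b-> t0, -b-> t1
  t1 = 0\{a,b}\{b,c}\{b}\{a} :: (no moves)
Executing c from P (initial set {s0}):
  step 1 (c): {s0}
  ✓ P
Executing c from Q (initial set {t0}):
  step 1 (c): no successor for Q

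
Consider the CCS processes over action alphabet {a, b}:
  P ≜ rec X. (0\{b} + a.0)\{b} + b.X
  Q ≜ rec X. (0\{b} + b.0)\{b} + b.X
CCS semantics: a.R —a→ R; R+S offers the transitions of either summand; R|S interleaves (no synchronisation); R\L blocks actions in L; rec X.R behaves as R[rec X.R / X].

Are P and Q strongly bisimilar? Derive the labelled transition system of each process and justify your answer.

Reachable graph of P (2 states):
  u0 = rec X. (0\{b} + a.0)\{b} + b.X | —a→ u1, —b→ u0
  u1 = 0\{b} | stopped
Reachable graph of Q (1 states):
  v0 = rec X. (0\{b} + b.0)\{b} + b.X | —b→ v0
Coarsest stable partition (strong bisimilarity classes):
  B0 = {u0}
  B1 = {u1}
  B2 = {v0}
u0 ∈ B0, v0 ∈ B2 → different blocks

P ≁ Q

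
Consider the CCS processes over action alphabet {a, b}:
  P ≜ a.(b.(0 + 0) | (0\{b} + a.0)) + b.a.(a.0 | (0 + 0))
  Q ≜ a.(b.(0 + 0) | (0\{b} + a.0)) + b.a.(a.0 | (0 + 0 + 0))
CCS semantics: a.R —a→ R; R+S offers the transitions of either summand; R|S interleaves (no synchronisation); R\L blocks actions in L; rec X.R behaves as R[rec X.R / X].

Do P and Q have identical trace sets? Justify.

traces(P) = traces(Q)

P's transition system — 8 states:
  s0 = a.(b.(0 + 0) | (0\{b} + a.0)) + b.a.(a.0 | (0 + 0)) has moves -a-> s1, -b-> s2
  s1 = b.(0 + 0) | (0\{b} + a.0) has moves -a-> s3, -b-> s4
  s2 = a.(a.0 | (0 + 0)) has moves -a-> s5
  s3 = b.(0 + 0) | 0 has moves -b-> s6
  s4 = (0 + 0) | (0\{b} + a.0) has moves -a-> s6
  s5 = a.0 | (0 + 0) has moves -a-> s7
  s6 = (0 + 0) | 0 has moves stopped
  s7 = 0 | (0 + 0) has moves stopped
Q's transition system — 8 states:
  t0 = a.(b.(0 + 0) | (0\{b} + a.0)) + b.a.(a.0 | (0 + 0 + 0)) has moves -a-> t1, -b-> t2
  t1 = b.(0 + 0) | (0\{b} + a.0) has moves -a-> t3, -b-> t4
  t2 = a.(a.0 | (0 + 0 + 0)) has moves -a-> t5
  t3 = b.(0 + 0) | 0 has moves -b-> t6
  t4 = (0 + 0) | (0\{b} + a.0) has moves -a-> t6
  t5 = a.0 | (0 + 0 + 0) has moves -a-> t7
  t6 = (0 + 0) | 0 has moves stopped
  t7 = 0 | (0 + 0 + 0) has moves stopped
Bisimilarity quotient blocks:
  B0 = {s0, t0}
  B1 = {s1, t1}
  B2 = {s3, t3}
  B3 = {s6, s7, t6, t7}
  B4 = {s4, s5, t4, t5}
  B5 = {s2, t2}
s0 ∈ B0, t0 ∈ B0 → same block
Bisimilar ⇒ trace-equivalent.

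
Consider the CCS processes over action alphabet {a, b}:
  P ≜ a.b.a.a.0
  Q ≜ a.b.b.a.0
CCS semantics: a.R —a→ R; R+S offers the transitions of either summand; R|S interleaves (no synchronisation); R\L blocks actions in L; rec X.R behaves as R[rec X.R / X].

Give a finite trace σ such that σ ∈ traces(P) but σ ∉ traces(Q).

aba

P's transition system — 5 states:
  u0 = a.b.a.a.0 | -a-> u1
  u1 = b.a.a.0 | -b-> u2
  u2 = a.a.0 | -a-> u3
  u3 = a.0 | -a-> u4
  u4 = 0 | (no moves)
Q's transition system — 5 states:
  v0 = a.b.b.a.0 | -a-> v1
  v1 = b.b.a.0 | -b-> v2
  v2 = b.a.0 | -b-> v3
  v3 = a.0 | -a-> v4
  v4 = 0 | (no moves)
Trace ⟨aba⟩ through P, begin at {u0}:
  [1] a ⇒ {u1}
  [2] b ⇒ {u2}
  [3] a ⇒ {u3}
  ✓ P
Trace ⟨aba⟩ through Q, begin at {v0}:
  [1] a ⇒ {v1}
  [2] b ⇒ {v2}
  [3] a ⇒ ∅ (Q stuck)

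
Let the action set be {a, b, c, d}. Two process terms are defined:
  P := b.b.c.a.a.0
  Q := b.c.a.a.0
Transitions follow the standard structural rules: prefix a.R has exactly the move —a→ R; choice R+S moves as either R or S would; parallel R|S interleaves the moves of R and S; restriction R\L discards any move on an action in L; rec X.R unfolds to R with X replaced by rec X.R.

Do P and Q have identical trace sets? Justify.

NO — witness ⟨bb⟩

Reachable graph of P (6 states):
  u0 = b.b.c.a.a.0 | —b→ u1
  u1 = b.c.a.a.0 | —b→ u2
  u2 = c.a.a.0 | —c→ u3
  u3 = a.a.0 | —a→ u4
  u4 = a.0 | —a→ u5
  u5 = 0 | ∅
Reachable graph of Q (5 states):
  v0 = b.c.a.a.0 | —b→ v1
  v1 = c.a.a.0 | —c→ v2
  v2 = a.a.0 | —a→ v3
  v3 = a.0 | —a→ v4
  v4 = 0 | ∅
Run σ = ⟨bb⟩ on P: start {u0}
  after b @ step 1: {u1}
  after b @ step 2: {u2}
  — P admits the full trace.
Run σ = ⟨bb⟩ on Q: start {v0}
  after b @ step 1: {v1}
  after b @ step 2: ∅  — Q cannot continue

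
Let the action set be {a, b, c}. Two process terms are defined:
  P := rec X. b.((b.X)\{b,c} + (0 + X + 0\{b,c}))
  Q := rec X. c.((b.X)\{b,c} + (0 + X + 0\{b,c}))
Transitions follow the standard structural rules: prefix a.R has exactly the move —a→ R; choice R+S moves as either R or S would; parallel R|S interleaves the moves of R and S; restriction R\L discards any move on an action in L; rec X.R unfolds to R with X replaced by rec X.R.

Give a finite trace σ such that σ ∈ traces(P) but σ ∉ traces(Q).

b

LTS(P): 2 reachable states
  m0 = rec X. b.((b.X)\{b,c} + (0 + X + 0\{b,c})) → —b→ m1
  m1 = (b.(rec X. b.((b.X)\{b,c} + (0 + X + 0\{b,c}))))\{b,c} + (0 + (rec X. b.((b.X)\{b,c} + (0 + X + 0\{b,c}))) + 0\{b,c}) → —b→ m1
LTS(Q): 2 reachable states
  n0 = rec X. c.((b.X)\{b,c} + (0 + X + 0\{b,c})) → —c→ n1
  n1 = (b.(rec X. c.((b.X)\{b,c} + (0 + X + 0\{b,c}))))\{b,c} + (0 + (rec X. c.((b.X)\{b,c} + (0 + X + 0\{b,c}))) + 0\{b,c}) → —c→ n1
Run σ = ⟨b⟩ on P: start {m0}
  step 1 (b): {m1}
  P completes σ.
Run σ = ⟨b⟩ on Q: start {n0}
  step 1 (b): no successor for Q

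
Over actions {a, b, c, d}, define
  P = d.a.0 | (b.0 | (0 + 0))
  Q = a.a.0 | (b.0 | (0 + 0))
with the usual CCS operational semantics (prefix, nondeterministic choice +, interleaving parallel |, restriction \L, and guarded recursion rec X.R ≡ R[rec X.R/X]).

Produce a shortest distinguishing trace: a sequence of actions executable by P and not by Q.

d

Reachable graph of P (6 states):
  m0 = d.a.0 | (b.0 | (0 + 0)) :: ··b··> m1, ··d··> m2
  m1 = d.a.0 | (0 | (0 + 0)) :: ··d··> m3
  m2 = a.0 | (b.0 | (0 + 0)) :: ··a··> m4, ··b··> m3
  m3 = a.0 | (0 | (0 + 0)) :: ··a··> m5
  m4 = 0 | (b.0 | (0 + 0)) :: ··b··> m5
  m5 = 0 | (0 | (0 + 0)) :: deadlocked
Reachable graph of Q (6 states):
  n0 = a.a.0 | (b.0 | (0 + 0)) :: ··a··> n1, ··b··> n2
  n1 = a.0 | (b.0 | (0 + 0)) :: ··a··> n3, ··b··> n4
  n2 = a.a.0 | (0 | (0 + 0)) :: ··a··> n4
  n3 = 0 | (b.0 | (0 + 0)) :: ··b··> n5
  n4 = a.0 | (0 | (0 + 0)) :: ··a··> n5
  n5 = 0 | (0 | (0 + 0)) :: deadlocked
Executing d from P (initial set {m0}):
  [1] d ⇒ {m2}
  P completes σ.
Executing d from Q (initial set {n0}):
  [1] d ⇒ no successor for Q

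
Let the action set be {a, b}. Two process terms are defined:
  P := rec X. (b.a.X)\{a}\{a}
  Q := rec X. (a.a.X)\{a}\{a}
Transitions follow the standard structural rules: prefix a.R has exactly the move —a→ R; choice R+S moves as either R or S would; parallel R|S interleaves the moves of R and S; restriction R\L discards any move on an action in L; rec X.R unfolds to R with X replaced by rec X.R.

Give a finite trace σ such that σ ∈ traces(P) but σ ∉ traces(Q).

b

P's transition system — 2 states:
  u0 = rec X. (b.a.X)\{a}\{a} :: —b→ u1
  u1 = (a.(rec X. (b.a.X)\{a}\{a}))\{a}\{a} :: ·
Q's transition system — 1 states:
  v0 = rec X. (a.a.X)\{a}\{a} :: ·
Run σ = ⟨b⟩ on P: start {u0}
  [1] b ⇒ {u1}
  — P admits the full trace.
Run σ = ⟨b⟩ on Q: start {v0}
  [1] b ⇒ no successor for Q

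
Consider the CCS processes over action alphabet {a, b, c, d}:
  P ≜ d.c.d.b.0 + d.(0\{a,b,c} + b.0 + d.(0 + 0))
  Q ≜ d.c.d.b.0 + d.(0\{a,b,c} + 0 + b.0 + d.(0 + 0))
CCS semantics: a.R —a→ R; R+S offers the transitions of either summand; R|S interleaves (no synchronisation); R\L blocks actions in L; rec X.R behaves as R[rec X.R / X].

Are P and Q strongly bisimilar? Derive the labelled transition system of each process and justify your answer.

LTS(P): 7 reachable states
  u0 = d.c.d.b.0 + d.(0\{a,b,c} + b.0 + d.(0 + 0)) :: ··d··> u1, ··d··> u2
  u1 = 0\{a,b,c} + b.0 + d.(0 + 0) :: ··b··> u3, ··d··> u4
  u2 = c.d.b.0 :: ··c··> u5
  u3 = 0 :: ∅
  u4 = 0 + 0 :: ∅
  u5 = d.b.0 :: ··d··> u6
  u6 = b.0 :: ··b··> u3
LTS(Q): 7 reachable states
  v0 = d.c.d.b.0 + d.(0\{a,b,c} + 0 + b.0 + d.(0 + 0)) :: ··d··> v1, ··d··> v2
  v1 = 0\{a,b,c} + 0 + b.0 + d.(0 + 0) :: ··b··> v3, ··d··> v4
  v2 = c.d.b.0 :: ··c··> v5
  v3 = 0 :: ∅
  v4 = 0 + 0 :: ∅
  v5 = d.b.0 :: ··d··> v6
  v6 = b.0 :: ··b··> v3
Coarsest stable partition (strong bisimilarity classes):
  B0 = {u0, v0}
  B1 = {u1, v1}
  B2 = {u3, u4, v3, v4}
  B3 = {u2, v2}
  B4 = {u5, v5}
  B5 = {u6, v6}
u0 ∈ B0, v0 ∈ B0 → same block

YES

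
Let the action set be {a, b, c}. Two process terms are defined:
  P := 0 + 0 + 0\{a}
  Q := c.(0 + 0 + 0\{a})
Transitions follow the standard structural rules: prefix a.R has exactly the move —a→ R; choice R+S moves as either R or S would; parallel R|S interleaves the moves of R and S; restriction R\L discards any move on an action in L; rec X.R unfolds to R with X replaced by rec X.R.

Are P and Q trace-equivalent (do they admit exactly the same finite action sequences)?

traces(P) ≠ traces(Q) — witness ⟨c⟩

Reachable graph of P (1 states):
  m0 = 0 + 0 + 0\{a} → stopped
Reachable graph of Q (2 states):
  n0 = c.(0 + 0 + 0\{a}) → --c--▸ n1
  n1 = 0 + 0 + 0\{a} → stopped
Trace ⟨c⟩ through Q, begin at {n0}:
  [1] c ⇒ {n1}
  — Q admits the full trace.
Trace ⟨c⟩ through P, begin at {m0}:
  [1] c ⇒ ∅ (P stuck)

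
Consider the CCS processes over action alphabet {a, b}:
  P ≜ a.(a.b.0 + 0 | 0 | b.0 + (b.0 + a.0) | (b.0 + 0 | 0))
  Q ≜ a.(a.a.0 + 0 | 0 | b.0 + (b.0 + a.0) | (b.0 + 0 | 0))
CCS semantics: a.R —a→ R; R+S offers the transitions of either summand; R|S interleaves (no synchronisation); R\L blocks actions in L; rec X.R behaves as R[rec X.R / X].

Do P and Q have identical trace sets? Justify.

LTS(P): 8 reachable states
  u0 = a.(a.b.0 + 0 | 0 | b.0 + (b.0 + a.0) | (b.0 + 0 | 0)) → ··a··> u1
  u1 = a.b.0 + 0 | 0 | b.0 + (b.0 + a.0) | (b.0 + 0 | 0) → ··a··> u2, ··a··> u3, ··b··> u2, ··b··> u4, ··b··> u5
  u2 = 0 | (b.0 + 0 | 0) → ··b··> u6
  u3 = b.0 → ··b··> u7
  u4 = (b.0 + a.0) | 0 → ··a··> u6, ··b··> u6
  u5 = 0 | 0 | 0 → ∅
  u6 = 0 | 0 → ∅
  u7 = 0 → ∅
LTS(Q): 8 reachable states
  v0 = a.(a.a.0 + 0 | 0 | b.0 + (b.0 + a.0) | (b.0 + 0 | 0)) → ··a··> v1
  v1 = a.a.0 + 0 | 0 | b.0 + (b.0 + a.0) | (b.0 + 0 | 0) → ··a··> v2, ··a··> v3, ··b··> v2, ··b··> v4, ··b··> v5
  v2 = 0 | (b.0 + 0 | 0) → ··b··> v6
  v3 = a.0 → ··a··> v7
  v4 = (b.0 + a.0) | 0 → ··a··> v6, ··b··> v6
  v5 = 0 | 0 | 0 → ∅
  v6 = 0 | 0 → ∅
  v7 = 0 → ∅
Trace ⟨aaa⟩ through Q, begin at {v0}:
  [1] a ⇒ {v1}
  [2] a ⇒ {v2, v3}
  [3] a ⇒ {v7}
  Q completes σ.
Trace ⟨aaa⟩ through P, begin at {u0}:
  [1] a ⇒ {u1}
  [2] a ⇒ {u2, u3}
  [3] a ⇒ ∅  — P cannot continue

traces(P) ≠ traces(Q) — witness ⟨aaa⟩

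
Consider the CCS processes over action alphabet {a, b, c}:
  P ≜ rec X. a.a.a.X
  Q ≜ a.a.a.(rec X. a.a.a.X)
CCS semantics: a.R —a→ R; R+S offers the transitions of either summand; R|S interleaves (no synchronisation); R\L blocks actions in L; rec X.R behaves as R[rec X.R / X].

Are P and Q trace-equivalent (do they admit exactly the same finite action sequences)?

YES

P's transition system — 3 states:
  m0 = rec X. a.a.a.X | -a-> m1
  m1 = a.a.(rec X. a.a.a.X) | -a-> m2
  m2 = a.(rec X. a.a.a.X) | -a-> m0
Q's transition system — 4 states:
  n0 = a.a.a.(rec X. a.a.a.X) | -a-> n1
  n1 = a.a.(rec X. a.a.a.X) | -a-> n2
  n2 = a.(rec X. a.a.a.X) | -a-> n3
  n3 = rec X. a.a.a.X | -a-> n1
Bisimilarity quotient blocks:
  B0 = {m0, m1, m2, n0, n1, n2, n3}
m0 ∈ B0, n0 ∈ B0 → same block
Bisimilar ⇒ trace-equivalent.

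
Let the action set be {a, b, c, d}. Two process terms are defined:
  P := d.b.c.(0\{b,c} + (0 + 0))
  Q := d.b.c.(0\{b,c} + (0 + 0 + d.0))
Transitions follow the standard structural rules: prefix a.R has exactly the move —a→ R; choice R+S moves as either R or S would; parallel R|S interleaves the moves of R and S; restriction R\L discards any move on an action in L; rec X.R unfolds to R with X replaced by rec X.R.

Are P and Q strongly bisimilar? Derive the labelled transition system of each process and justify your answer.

not bisimilar

Reachable graph of P (4 states):
  s0 = d.b.c.(0\{b,c} + (0 + 0)) ⊢ ··d··> s1
  s1 = b.c.(0\{b,c} + (0 + 0)) ⊢ ··b··> s2
  s2 = c.(0\{b,c} + (0 + 0)) ⊢ ··c··> s3
  s3 = 0\{b,c} + (0 + 0) ⊢ (no moves)
Reachable graph of Q (5 states):
  t0 = d.b.c.(0\{b,c} + (0 + 0 + d.0)) ⊢ ··d··> t1
  t1 = b.c.(0\{b,c} + (0 + 0 + d.0)) ⊢ ··b··> t2
  t2 = c.(0\{b,c} + (0 + 0 + d.0)) ⊢ ··c··> t3
  t3 = 0\{b,c} + (0 + 0 + d.0) ⊢ ··d··> t4
  t4 = 0 ⊢ (no moves)
Partition-refinement fixed point:
  B0 = {s0}
  B1 = {s1}
  B2 = {s2}
  B3 = {s3, t4}
  B4 = {t0}
  B5 = {t1}
  B6 = {t2}
  B7 = {t3}
s0 ∈ B0, t0 ∈ B4 → different blocks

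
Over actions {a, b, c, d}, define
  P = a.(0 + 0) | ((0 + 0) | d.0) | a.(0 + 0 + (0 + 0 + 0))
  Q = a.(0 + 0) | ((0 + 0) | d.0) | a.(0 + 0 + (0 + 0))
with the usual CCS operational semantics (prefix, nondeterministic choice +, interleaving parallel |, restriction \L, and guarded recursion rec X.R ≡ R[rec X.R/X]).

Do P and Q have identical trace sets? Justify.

Reachable graph of P (8 states):
  s0 = a.(0 + 0) | ((0 + 0) | d.0) | a.(0 + 0 + (0 + 0 + 0)) | ··a··> s1, ··a··> s2, ··d··> s3
  s1 = (0 + 0) | ((0 + 0) | d.0) | a.(0 + 0 + (0 + 0 + 0)) | ··a··> s4, ··d··> s5
  s2 = a.(0 + 0) | ((0 + 0) | d.0) | (0 + 0 + (0 + 0 + 0)) | ··a··> s4, ··d··> s6
  s3 = a.(0 + 0) | ((0 + 0) | 0) | a.(0 + 0 + (0 + 0 + 0)) | ··a··> s5, ··a··> s6
  s4 = (0 + 0) | ((0 + 0) | d.0) | (0 + 0 + (0 + 0 + 0)) | ··d··> s7
  s5 = (0 + 0) | ((0 + 0) | 0) | a.(0 + 0 + (0 + 0 + 0)) | ··a··> s7
  s6 = a.(0 + 0) | ((0 + 0) | 0) | (0 + 0 + (0 + 0 + 0)) | ··a··> s7
  s7 = (0 + 0) | ((0 + 0) | 0) | (0 + 0 + (0 + 0 + 0)) | deadlocked
Reachable graph of Q (8 states):
  t0 = a.(0 + 0) | ((0 + 0) | d.0) | a.(0 + 0 + (0 + 0)) | ··a··> t1, ··a··> t2, ··d··> t3
  t1 = (0 + 0) | ((0 + 0) | d.0) | a.(0 + 0 + (0 + 0)) | ··a··> t4, ··d··> t5
  t2 = a.(0 + 0) | ((0 + 0) | d.0) | (0 + 0 + (0 + 0)) | ··a··> t4, ··d··> t6
  t3 = a.(0 + 0) | ((0 + 0) | 0) | a.(0 + 0 + (0 + 0)) | ··a··> t5, ··a··> t6
  t4 = (0 + 0) | ((0 + 0) | d.0) | (0 + 0 + (0 + 0)) | ··d··> t7
  t5 = (0 + 0) | ((0 + 0) | 0) | a.(0 + 0 + (0 + 0)) | ··a··> t7
  t6 = a.(0 + 0) | ((0 + 0) | 0) | (0 + 0 + (0 + 0)) | ··a··> t7
  t7 = (0 + 0) | ((0 + 0) | 0) | (0 + 0 + (0 + 0)) | deadlocked
Bisimilarity quotient blocks:
  B0 = {s0, t0}
  B1 = {s1, s2, t1, t2}
  B2 = {s4, t4}
  B3 = {s7, t7}
  B4 = {s5, s6, t5, t6}
  B5 = {s3, t3}
s0 ∈ B0, t0 ∈ B0 → same block
Bisimilar ⇒ trace-equivalent.

traces(P) = traces(Q)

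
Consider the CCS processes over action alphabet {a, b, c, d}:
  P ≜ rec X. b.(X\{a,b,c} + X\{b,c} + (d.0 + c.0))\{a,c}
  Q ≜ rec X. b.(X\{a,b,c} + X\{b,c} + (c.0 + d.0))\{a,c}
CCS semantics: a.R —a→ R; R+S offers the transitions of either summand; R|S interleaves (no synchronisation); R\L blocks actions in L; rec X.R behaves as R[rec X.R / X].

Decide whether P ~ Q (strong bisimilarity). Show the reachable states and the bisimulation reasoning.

bisimilar

LTS(P): 3 reachable states
  s0 = rec X. b.(X\{a,b,c} + X\{b,c} + (d.0 + c.0))\{a,c} ⊢ -b-> s1
  s1 = ((rec X. b.(X\{a,b,c} + X\{b,c} + (d.0 + c.0))\{a,c})\{a,b,c} + (rec X. b.(X\{a,b,c} + X\{b,c} + (d.0 + c.0))\{a,c})\{b,c} + (d.0 + c.0))\{a,c} ⊢ -d-> s2
  s2 = 0\{a,c} ⊢ (no moves)
LTS(Q): 3 reachable states
  t0 = rec X. b.(X\{a,b,c} + X\{b,c} + (c.0 + d.0))\{a,c} ⊢ -b-> t1
  t1 = ((rec X. b.(X\{a,b,c} + X\{b,c} + (c.0 + d.0))\{a,c})\{a,b,c} + (rec X. b.(X\{a,b,c} + X\{b,c} + (c.0 + d.0))\{a,c})\{b,c} + (c.0 + d.0))\{a,c} ⊢ -d-> t2
  t2 = 0\{a,c} ⊢ (no moves)
Coarsest stable partition (strong bisimilarity classes):
  B0 = {s0, t0}
  B1 = {s1, t1}
  B2 = {s2, t2}
s0 ∈ B0, t0 ∈ B0 → same block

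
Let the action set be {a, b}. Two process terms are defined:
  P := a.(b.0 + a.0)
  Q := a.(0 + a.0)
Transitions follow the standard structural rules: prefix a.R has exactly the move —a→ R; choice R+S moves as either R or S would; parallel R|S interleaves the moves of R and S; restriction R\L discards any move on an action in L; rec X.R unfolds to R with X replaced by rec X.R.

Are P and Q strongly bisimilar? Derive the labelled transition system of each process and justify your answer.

LTS(P): 3 reachable states
  u0 = a.(b.0 + a.0) ⊢ --a--▸ u1
  u1 = b.0 + a.0 ⊢ --a--▸ u2, --b--▸ u2
  u2 = 0 ⊢ stopped
LTS(Q): 3 reachable states
  v0 = a.(0 + a.0) ⊢ --a--▸ v1
  v1 = 0 + a.0 ⊢ --a--▸ v2
  v2 = 0 ⊢ stopped
Partition-refinement fixed point:
  B0 = {u0}
  B1 = {u1}
  B2 = {u2, v2}
  B3 = {v0}
  B4 = {v1}
u0 ∈ B0, v0 ∈ B3 → different blocks

not bisimilar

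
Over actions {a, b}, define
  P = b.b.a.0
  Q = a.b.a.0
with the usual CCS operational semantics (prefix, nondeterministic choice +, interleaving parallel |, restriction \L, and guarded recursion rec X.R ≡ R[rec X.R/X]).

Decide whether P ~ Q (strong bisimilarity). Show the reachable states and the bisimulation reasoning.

NO

LTS(P): 4 reachable states
  p0 = b.b.a.0 | --b--▸ p1
  p1 = b.a.0 | --b--▸ p2
  p2 = a.0 | --a--▸ p3
  p3 = 0 | ·
LTS(Q): 4 reachable states
  q0 = a.b.a.0 | --a--▸ q1
  q1 = b.a.0 | --b--▸ q2
  q2 = a.0 | --a--▸ q3
  q3 = 0 | ·
Coarsest stable partition (strong bisimilarity classes):
  B0 = {p0}
  B1 = {p1, q1}
  B2 = {p2, q2}
  B3 = {p3, q3}
  B4 = {q0}
p0 ∈ B0, q0 ∈ B4 → different blocks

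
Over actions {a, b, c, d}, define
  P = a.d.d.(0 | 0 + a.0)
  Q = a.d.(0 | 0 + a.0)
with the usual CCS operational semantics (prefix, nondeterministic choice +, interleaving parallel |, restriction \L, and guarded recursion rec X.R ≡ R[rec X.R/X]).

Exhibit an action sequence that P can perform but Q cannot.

Reachable graph of P (5 states):
  m0 = a.d.d.(0 | 0 + a.0) ⊢ --a--▸ m1
  m1 = d.d.(0 | 0 + a.0) ⊢ --d--▸ m2
  m2 = d.(0 | 0 + a.0) ⊢ --d--▸ m3
  m3 = 0 | 0 + a.0 ⊢ --a--▸ m4
  m4 = 0 ⊢ ·
Reachable graph of Q (4 states):
  n0 = a.d.(0 | 0 + a.0) ⊢ --a--▸ n1
  n1 = d.(0 | 0 + a.0) ⊢ --d--▸ n2
  n2 = 0 | 0 + a.0 ⊢ --a--▸ n3
  n3 = 0 ⊢ ·
Run σ = ⟨add⟩ on P: start {m0}
  [1] a ⇒ {m1}
  [2] d ⇒ {m2}
  [3] d ⇒ {m3}
  — P admits the full trace.
Run σ = ⟨add⟩ on Q: start {n0}
  [1] a ⇒ {n1}
  [2] d ⇒ {n2}
  [3] d ⇒ no successor for Q

add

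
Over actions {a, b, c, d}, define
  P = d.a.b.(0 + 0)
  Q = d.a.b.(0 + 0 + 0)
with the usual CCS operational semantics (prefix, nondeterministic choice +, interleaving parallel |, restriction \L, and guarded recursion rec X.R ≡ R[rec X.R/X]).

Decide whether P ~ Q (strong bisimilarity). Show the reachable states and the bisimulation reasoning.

P ~ Q

P's transition system — 4 states:
  s0 = d.a.b.(0 + 0) | -d-> s1
  s1 = a.b.(0 + 0) | -a-> s2
  s2 = b.(0 + 0) | -b-> s3
  s3 = 0 + 0 | deadlocked
Q's transition system — 4 states:
  t0 = d.a.b.(0 + 0 + 0) | -d-> t1
  t1 = a.b.(0 + 0 + 0) | -a-> t2
  t2 = b.(0 + 0 + 0) | -b-> t3
  t3 = 0 + 0 + 0 | deadlocked
Partition-refinement fixed point:
  B0 = {s0, t0}
  B1 = {s1, t1}
  B2 = {s2, t2}
  B3 = {s3, t3}
s0 ∈ B0, t0 ∈ B0 → same block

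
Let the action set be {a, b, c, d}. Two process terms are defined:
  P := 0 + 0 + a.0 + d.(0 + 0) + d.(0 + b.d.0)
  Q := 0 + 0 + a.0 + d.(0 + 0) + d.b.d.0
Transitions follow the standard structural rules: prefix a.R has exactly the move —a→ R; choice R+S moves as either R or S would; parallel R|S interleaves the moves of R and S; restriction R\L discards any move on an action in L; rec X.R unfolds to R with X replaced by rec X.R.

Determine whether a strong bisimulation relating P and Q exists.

YES

Reachable graph of P (5 states):
  p0 = 0 + 0 + a.0 + d.(0 + 0) + d.(0 + b.d.0) | --a--▸ p1, --d--▸ p2, --d--▸ p3
  p1 = 0 | stopped
  p2 = 0 + 0 | stopped
  p3 = 0 + b.d.0 | --b--▸ p4
  p4 = d.0 | --d--▸ p1
Reachable graph of Q (5 states):
  q0 = 0 + 0 + a.0 + d.(0 + 0) + d.b.d.0 | --a--▸ q1, --d--▸ q2, --d--▸ q3
  q1 = 0 | stopped
  q2 = 0 + 0 | stopped
  q3 = b.d.0 | --b--▸ q4
  q4 = d.0 | --d--▸ q1
Partition-refinement fixed point:
  B0 = {p0, q0}
  B1 = {p3, q3}
  B2 = {p4, q4}
  B3 = {p1, p2, q1, q2}
p0 ∈ B0, q0 ∈ B0 → same block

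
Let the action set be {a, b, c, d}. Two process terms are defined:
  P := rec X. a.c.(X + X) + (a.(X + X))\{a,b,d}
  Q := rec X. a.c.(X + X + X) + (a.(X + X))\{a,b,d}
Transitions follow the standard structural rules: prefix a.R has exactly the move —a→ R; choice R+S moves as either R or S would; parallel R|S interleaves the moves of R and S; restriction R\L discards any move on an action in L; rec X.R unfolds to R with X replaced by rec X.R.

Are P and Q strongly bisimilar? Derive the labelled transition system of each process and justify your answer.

Reachable graph of P (3 states):
  u0 = rec X. a.c.(X + X) + (a.(X + X))\{a,b,d} has moves --a--▸ u1
  u1 = c.((rec X. a.c.(X + X) + (a.(X + X))\{a,b,d}) + (rec X. a.c.(X + X) + (a.(X + X))\{a,b,d})) has moves --c--▸ u2
  u2 = (rec X. a.c.(X + X) + (a.(X + X))\{a,b,d}) + (rec X. a.c.(X + X) + (a.(X + X))\{a,b,d}) has moves --a--▸ u1
Reachable graph of Q (3 states):
  v0 = rec X. a.c.(X + X + X) + (a.(X + X))\{a,b,d} has moves --a--▸ v1
  v1 = c.((rec X. a.c.(X + X + X) + (a.(X + X))\{a,b,d}) + (rec X. a.c.(X + X + X) + (a.(X + X))\{a,b,d}) + (rec X. a.c.(X + X + X) + (a.(X + X))\{a,b,d})) has moves --c--▸ v2
  v2 = (rec X. a.c.(X + X + X) + (a.(X + X))\{a,b,d}) + (rec X. a.c.(X + X + X) + (a.(X + X))\{a,b,d}) + (rec X. a.c.(X + X + X) + (a.(X + X))\{a,b,d}) has moves --a--▸ v1
Coarsest stable partition (strong bisimilarity classes):
  B0 = {u0, u2, v0, v2}
  B1 = {u1, v1}
u0 ∈ B0, v0 ∈ B0 → same block

YES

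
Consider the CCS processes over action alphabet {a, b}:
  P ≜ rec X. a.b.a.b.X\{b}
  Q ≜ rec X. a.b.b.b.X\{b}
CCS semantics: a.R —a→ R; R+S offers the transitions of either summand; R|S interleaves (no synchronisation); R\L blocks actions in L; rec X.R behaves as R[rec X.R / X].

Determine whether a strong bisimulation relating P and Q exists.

P's transition system — 6 states:
  u0 = rec X. a.b.a.b.X\{b} → ··a··> u1
  u1 = b.a.b.(rec X. a.b.a.b.X\{b})\{b} → ··b··> u2
  u2 = a.b.(rec X. a.b.a.b.X\{b})\{b} → ··a··> u3
  u3 = b.(rec X. a.b.a.b.X\{b})\{b} → ··b··> u4
  u4 = (rec X. a.b.a.b.X\{b})\{b} → ··a··> u5
  u5 = (b.a.b.(rec X. a.b.a.b.X\{b})\{b})\{b} → ·
Q's transition system — 6 states:
  v0 = rec X. a.b.b.b.X\{b} → ··a··> v1
  v1 = b.b.b.(rec X. a.b.b.b.X\{b})\{b} → ··b··> v2
  v2 = b.b.(rec X. a.b.b.b.X\{b})\{b} → ··b··> v3
  v3 = b.(rec X. a.b.b.b.X\{b})\{b} → ··b··> v4
  v4 = (rec X. a.b.b.b.X\{b})\{b} → ··a··> v5
  v5 = (b.b.b.(rec X. a.b.b.b.X\{b})\{b})\{b} → ·
Bisimilarity quotient blocks:
  B0 = {u0}
  B1 = {u1}
  B2 = {u2}
  B3 = {u3, v3}
  B4 = {u4, v4}
  B5 = {u5, v5}
  B6 = {v0}
  B7 = {v1}
  B8 = {v2}
u0 ∈ B0, v0 ∈ B6 → different blocks

NO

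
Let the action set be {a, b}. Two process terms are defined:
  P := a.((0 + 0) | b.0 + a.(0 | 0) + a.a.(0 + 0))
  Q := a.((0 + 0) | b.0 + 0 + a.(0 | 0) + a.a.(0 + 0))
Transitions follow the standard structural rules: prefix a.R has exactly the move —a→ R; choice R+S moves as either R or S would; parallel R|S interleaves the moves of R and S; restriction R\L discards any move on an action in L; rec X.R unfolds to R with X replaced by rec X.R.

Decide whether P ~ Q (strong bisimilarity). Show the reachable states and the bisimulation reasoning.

bisimilar

P's transition system — 6 states:
  s0 = a.((0 + 0) | b.0 + a.(0 | 0) + a.a.(0 + 0)) has moves ··a··> s1
  s1 = (0 + 0) | b.0 + a.(0 | 0) + a.a.(0 + 0) has moves ··a··> s2, ··a··> s3, ··b··> s4
  s2 = 0 | 0 has moves ·
  s3 = a.(0 + 0) has moves ··a··> s5
  s4 = (0 + 0) | 0 has moves ·
  s5 = 0 + 0 has moves ·
Q's transition system — 6 states:
  t0 = a.((0 + 0) | b.0 + 0 + a.(0 | 0) + a.a.(0 + 0)) has moves ··a··> t1
  t1 = (0 + 0) | b.0 + 0 + a.(0 | 0) + a.a.(0 + 0) has moves ··a··> t2, ··a··> t3, ··b··> t4
  t2 = 0 | 0 has moves ·
  t3 = a.(0 + 0) has moves ··a··> t5
  t4 = (0 + 0) | 0 has moves ·
  t5 = 0 + 0 has moves ·
Bisimilarity quotient blocks:
  B0 = {s0, t0}
  B1 = {s1, t1}
  B2 = {s2, s4, s5, t2, t4, t5}
  B3 = {s3, t3}
s0 ∈ B0, t0 ∈ B0 → same block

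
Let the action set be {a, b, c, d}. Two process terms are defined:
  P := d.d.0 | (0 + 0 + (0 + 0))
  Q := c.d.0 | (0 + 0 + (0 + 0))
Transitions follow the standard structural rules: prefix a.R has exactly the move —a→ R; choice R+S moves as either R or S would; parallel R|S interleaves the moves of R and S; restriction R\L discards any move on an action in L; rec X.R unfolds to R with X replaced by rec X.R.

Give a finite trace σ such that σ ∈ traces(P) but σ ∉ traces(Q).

d

P's transition system — 3 states:
  p0 = d.d.0 | (0 + 0 + (0 + 0)) :: =d=> p1
  p1 = d.0 | (0 + 0 + (0 + 0)) :: =d=> p2
  p2 = 0 | (0 + 0 + (0 + 0)) :: ·
Q's transition system — 3 states:
  q0 = c.d.0 | (0 + 0 + (0 + 0)) :: =c=> q1
  q1 = d.0 | (0 + 0 + (0 + 0)) :: =d=> q2
  q2 = 0 | (0 + 0 + (0 + 0)) :: ·
Run σ = ⟨d⟩ on P: start {p0}
  after d @ step 1: {p1}
  — P admits the full trace.
Run σ = ⟨d⟩ on Q: start {q0}
  after d @ step 1: no successor for Q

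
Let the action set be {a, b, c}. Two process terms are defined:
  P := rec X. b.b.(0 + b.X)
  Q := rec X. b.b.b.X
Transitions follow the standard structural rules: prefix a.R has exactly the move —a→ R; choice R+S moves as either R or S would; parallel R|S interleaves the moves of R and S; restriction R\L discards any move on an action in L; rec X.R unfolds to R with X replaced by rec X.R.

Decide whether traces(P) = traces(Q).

trace-equivalent

P's transition system — 3 states:
  m0 = rec X. b.b.(0 + b.X) has moves -b-> m1
  m1 = b.(0 + b.(rec X. b.b.(0 + b.X))) has moves -b-> m2
  m2 = 0 + b.(rec X. b.b.(0 + b.X)) has moves -b-> m0
Q's transition system — 3 states:
  n0 = rec X. b.b.b.X has moves -b-> n1
  n1 = b.b.(rec X. b.b.b.X) has moves -b-> n2
  n2 = b.(rec X. b.b.b.X) has moves -b-> n0
Coarsest stable partition (strong bisimilarity classes):
  B0 = {m0, m1, m2, n0, n1, n2}
m0 ∈ B0, n0 ∈ B0 → same block
Bisimilar ⇒ trace-equivalent.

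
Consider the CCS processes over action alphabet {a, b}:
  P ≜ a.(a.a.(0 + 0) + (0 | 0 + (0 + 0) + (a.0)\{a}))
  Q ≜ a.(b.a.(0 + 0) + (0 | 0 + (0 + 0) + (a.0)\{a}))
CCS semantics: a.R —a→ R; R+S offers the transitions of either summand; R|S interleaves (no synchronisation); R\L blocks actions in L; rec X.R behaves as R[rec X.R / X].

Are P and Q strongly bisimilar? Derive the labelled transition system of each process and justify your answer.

P ≁ Q

LTS(P): 4 reachable states
  p0 = a.(a.a.(0 + 0) + (0 | 0 + (0 + 0) + (a.0)\{a})) ⊢ =a=> p1
  p1 = a.a.(0 + 0) + (0 | 0 + (0 + 0) + (a.0)\{a}) ⊢ =a=> p2
  p2 = a.(0 + 0) ⊢ =a=> p3
  p3 = 0 + 0 ⊢ ·
LTS(Q): 4 reachable states
  q0 = a.(b.a.(0 + 0) + (0 | 0 + (0 + 0) + (a.0)\{a})) ⊢ =a=> q1
  q1 = b.a.(0 + 0) + (0 | 0 + (0 + 0) + (a.0)\{a}) ⊢ =b=> q2
  q2 = a.(0 + 0) ⊢ =a=> q3
  q3 = 0 + 0 ⊢ ·
Coarsest stable partition (strong bisimilarity classes):
  B0 = {p0}
  B1 = {p1}
  B2 = {p2, q2}
  B3 = {p3, q3}
  B4 = {q0}
  B5 = {q1}
p0 ∈ B0, q0 ∈ B4 → different blocks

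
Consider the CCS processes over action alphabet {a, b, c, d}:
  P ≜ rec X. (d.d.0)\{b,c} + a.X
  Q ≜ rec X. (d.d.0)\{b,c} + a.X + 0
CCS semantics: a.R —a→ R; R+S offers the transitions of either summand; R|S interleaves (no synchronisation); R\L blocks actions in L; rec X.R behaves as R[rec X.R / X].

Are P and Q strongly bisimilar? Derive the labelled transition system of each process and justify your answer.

LTS(P): 3 reachable states
  m0 = rec X. (d.d.0)\{b,c} + a.X → ··a··> m0, ··d··> m1
  m1 = (d.0)\{b,c} → ··d··> m2
  m2 = 0\{b,c} → ∅
LTS(Q): 3 reachable states
  n0 = rec X. (d.d.0)\{b,c} + a.X + 0 → ··a··> n0, ··d··> n1
  n1 = (d.0)\{b,c} → ··d··> n2
  n2 = 0\{b,c} → ∅
Bisimilarity quotient blocks:
  B0 = {m0, n0}
  B1 = {m1, n1}
  B2 = {m2, n2}
m0 ∈ B0, n0 ∈ B0 → same block

bisimilar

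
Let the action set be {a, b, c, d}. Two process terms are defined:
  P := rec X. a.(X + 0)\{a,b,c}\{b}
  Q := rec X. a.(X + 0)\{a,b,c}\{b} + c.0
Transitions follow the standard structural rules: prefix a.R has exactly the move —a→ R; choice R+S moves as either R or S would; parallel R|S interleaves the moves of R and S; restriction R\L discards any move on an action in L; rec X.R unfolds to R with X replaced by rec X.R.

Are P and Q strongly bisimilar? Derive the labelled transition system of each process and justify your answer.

not bisimilar

P's transition system — 2 states:
  m0 = rec X. a.(X + 0)\{a,b,c}\{b} ⊢ ··a··> m1
  m1 = ((rec X. a.(X + 0)\{a,b,c}\{b}) + 0)\{a,b,c}\{b} ⊢ (no moves)
Q's transition system — 3 states:
  n0 = rec X. a.(X + 0)\{a,b,c}\{b} + c.0 ⊢ ··a··> n1, ··c··> n2
  n1 = ((rec X. a.(X + 0)\{a,b,c}\{b} + c.0) + 0)\{a,b,c}\{b} ⊢ (no moves)
  n2 = 0 ⊢ (no moves)
Partition-refinement fixed point:
  B0 = {m0}
  B1 = {m1, n1, n2}
  B2 = {n0}
m0 ∈ B0, n0 ∈ B2 → different blocks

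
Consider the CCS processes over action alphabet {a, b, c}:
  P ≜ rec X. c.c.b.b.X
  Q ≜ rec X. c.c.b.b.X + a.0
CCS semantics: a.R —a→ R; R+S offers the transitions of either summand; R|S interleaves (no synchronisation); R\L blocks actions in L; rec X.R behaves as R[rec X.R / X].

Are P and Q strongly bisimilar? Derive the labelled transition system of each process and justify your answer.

LTS(P): 4 reachable states
  s0 = rec X. c.c.b.b.X ⊢ ··c··> s1
  s1 = c.b.b.(rec X. c.c.b.b.X) ⊢ ··c··> s2
  s2 = b.b.(rec X. c.c.b.b.X) ⊢ ··b··> s3
  s3 = b.(rec X. c.c.b.b.X) ⊢ ··b··> s0
LTS(Q): 5 reachable states
  t0 = rec X. c.c.b.b.X + a.0 ⊢ ··a··> t1, ··c··> t2
  t1 = 0 ⊢ deadlocked
  t2 = c.b.b.(rec X. c.c.b.b.X + a.0) ⊢ ··c··> t3
  t3 = b.b.(rec X. c.c.b.b.X + a.0) ⊢ ··b··> t4
  t4 = b.(rec X. c.c.b.b.X + a.0) ⊢ ··b··> t0
Partition-refinement fixed point:
  B0 = {s0}
  B1 = {s1}
  B2 = {s2}
  B3 = {s3}
  B4 = {t0}
  B5 = {t2}
  B6 = {t3}
  B7 = {t4}
  B8 = {t1}
s0 ∈ B0, t0 ∈ B4 → different blocks

NO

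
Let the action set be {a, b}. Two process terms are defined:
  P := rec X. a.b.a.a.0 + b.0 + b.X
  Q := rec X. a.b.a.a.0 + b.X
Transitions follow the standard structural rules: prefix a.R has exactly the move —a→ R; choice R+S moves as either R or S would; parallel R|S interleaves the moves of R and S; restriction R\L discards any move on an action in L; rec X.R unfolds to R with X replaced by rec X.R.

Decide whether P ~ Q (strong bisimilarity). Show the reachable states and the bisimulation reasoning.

Reachable graph of P (5 states):
  p0 = rec X. a.b.a.a.0 + b.0 + b.X has moves --a--▸ p1, --b--▸ p0, --b--▸ p2
  p1 = b.a.a.0 has moves --b--▸ p3
  p2 = 0 has moves deadlocked
  p3 = a.a.0 has moves --a--▸ p4
  p4 = a.0 has moves --a--▸ p2
Reachable graph of Q (5 states):
  q0 = rec X. a.b.a.a.0 + b.X has moves --a--▸ q1, --b--▸ q0
  q1 = b.a.a.0 has moves --b--▸ q2
  q2 = a.a.0 has moves --a--▸ q3
  q3 = a.0 has moves --a--▸ q4
  q4 = 0 has moves deadlocked
Partition-refinement fixed point:
  B0 = {p0}
  B1 = {p2, q4}
  B2 = {p1, q1}
  B3 = {p3, q2}
  B4 = {p4, q3}
  B5 = {q0}
p0 ∈ B0, q0 ∈ B5 → different blocks

P ≁ Q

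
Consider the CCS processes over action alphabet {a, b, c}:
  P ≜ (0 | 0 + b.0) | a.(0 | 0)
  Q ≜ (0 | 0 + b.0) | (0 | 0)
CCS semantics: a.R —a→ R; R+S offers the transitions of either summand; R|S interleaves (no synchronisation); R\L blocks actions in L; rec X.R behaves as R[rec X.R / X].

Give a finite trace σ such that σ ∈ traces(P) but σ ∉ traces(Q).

P's transition system — 4 states:
  p0 = (0 | 0 + b.0) | a.(0 | 0) has moves ··a··> p1, ··b··> p2
  p1 = (0 | 0 + b.0) | (0 | 0) has moves ··b··> p3
  p2 = 0 | a.(0 | 0) has moves ··a··> p3
  p3 = 0 | (0 | 0) has moves stopped
Q's transition system — 2 states:
  q0 = (0 | 0 + b.0) | (0 | 0) has moves ··b··> q1
  q1 = 0 | (0 | 0) has moves stopped
Run σ = ⟨a⟩ on P: start {p0}
  [1] a ⇒ {p1}
  P completes σ.
Run σ = ⟨a⟩ on Q: start {q0}
  [1] a ⇒ ∅  — Q cannot continue

a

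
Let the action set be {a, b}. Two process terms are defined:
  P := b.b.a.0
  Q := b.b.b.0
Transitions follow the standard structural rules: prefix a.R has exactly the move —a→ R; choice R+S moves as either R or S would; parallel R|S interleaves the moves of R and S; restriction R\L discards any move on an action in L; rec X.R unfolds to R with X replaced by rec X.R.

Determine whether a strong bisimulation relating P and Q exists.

not bisimilar

LTS(P): 4 reachable states
  s0 = b.b.a.0 → =b=> s1
  s1 = b.a.0 → =b=> s2
  s2 = a.0 → =a=> s3
  s3 = 0 → deadlocked
LTS(Q): 4 reachable states
  t0 = b.b.b.0 → =b=> t1
  t1 = b.b.0 → =b=> t2
  t2 = b.0 → =b=> t3
  t3 = 0 → deadlocked
Coarsest stable partition (strong bisimilarity classes):
  B0 = {s0}
  B1 = {s1}
  B2 = {s2}
  B3 = {s3, t3}
  B4 = {t0}
  B5 = {t1}
  B6 = {t2}
s0 ∈ B0, t0 ∈ B4 → different blocks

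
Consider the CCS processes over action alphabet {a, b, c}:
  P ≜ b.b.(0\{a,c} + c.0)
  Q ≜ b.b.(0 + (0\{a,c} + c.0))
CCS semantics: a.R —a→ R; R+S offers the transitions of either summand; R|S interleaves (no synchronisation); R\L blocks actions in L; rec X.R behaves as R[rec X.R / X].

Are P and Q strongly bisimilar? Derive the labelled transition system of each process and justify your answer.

P's transition system — 4 states:
  m0 = b.b.(0\{a,c} + c.0) | -b-> m1
  m1 = b.(0\{a,c} + c.0) | -b-> m2
  m2 = 0\{a,c} + c.0 | -c-> m3
  m3 = 0 | deadlocked
Q's transition system — 4 states:
  n0 = b.b.(0 + (0\{a,c} + c.0)) | -b-> n1
  n1 = b.(0 + (0\{a,c} + c.0)) | -b-> n2
  n2 = 0 + (0\{a,c} + c.0) | -c-> n3
  n3 = 0 | deadlocked
Coarsest stable partition (strong bisimilarity classes):
  B0 = {m0, n0}
  B1 = {m1, n1}
  B2 = {m2, n2}
  B3 = {m3, n3}
m0 ∈ B0, n0 ∈ B0 → same block

YES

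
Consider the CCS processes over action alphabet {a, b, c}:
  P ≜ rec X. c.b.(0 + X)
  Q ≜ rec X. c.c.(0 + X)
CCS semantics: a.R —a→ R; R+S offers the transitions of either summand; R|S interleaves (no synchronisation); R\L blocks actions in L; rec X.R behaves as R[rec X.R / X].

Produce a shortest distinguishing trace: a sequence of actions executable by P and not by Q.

Reachable graph of P (3 states):
  p0 = rec X. c.b.(0 + X) → -c-> p1
  p1 = b.(0 + (rec X. c.b.(0 + X))) → -b-> p2
  p2 = 0 + (rec X. c.b.(0 + X)) → -c-> p1
Reachable graph of Q (3 states):
  q0 = rec X. c.c.(0 + X) → -c-> q1
  q1 = c.(0 + (rec X. c.c.(0 + X))) → -c-> q2
  q2 = 0 + (rec X. c.c.(0 + X)) → -c-> q1
Trace ⟨cb⟩ through P, begin at {p0}:
  [1] c ⇒ {p1}
  [2] b ⇒ {p2}
  ✓ P
Trace ⟨cb⟩ through Q, begin at {q0}:
  [1] c ⇒ {q1}
  [2] b ⇒ no successor for Q

cb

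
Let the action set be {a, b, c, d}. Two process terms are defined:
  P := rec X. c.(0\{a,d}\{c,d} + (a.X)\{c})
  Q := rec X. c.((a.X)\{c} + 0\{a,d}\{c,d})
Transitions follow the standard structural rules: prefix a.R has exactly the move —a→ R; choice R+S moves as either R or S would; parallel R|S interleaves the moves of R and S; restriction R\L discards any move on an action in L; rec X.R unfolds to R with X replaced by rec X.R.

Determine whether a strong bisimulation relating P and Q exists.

LTS(P): 3 reachable states
  m0 = rec X. c.(0\{a,d}\{c,d} + (a.X)\{c}) → --c--▸ m1
  m1 = 0\{a,d}\{c,d} + (a.(rec X. c.(0\{a,d}\{c,d} + (a.X)\{c})))\{c} → --a--▸ m2
  m2 = (rec X. c.(0\{a,d}\{c,d} + (a.X)\{c}))\{c} → deadlocked
LTS(Q): 3 reachable states
  n0 = rec X. c.((a.X)\{c} + 0\{a,d}\{c,d}) → --c--▸ n1
  n1 = (a.(rec X. c.((a.X)\{c} + 0\{a,d}\{c,d})))\{c} + 0\{a,d}\{c,d} → --a--▸ n2
  n2 = (rec X. c.((a.X)\{c} + 0\{a,d}\{c,d}))\{c} → deadlocked
Partition-refinement fixed point:
  B0 = {m0, n0}
  B1 = {m1, n1}
  B2 = {m2, n2}
m0 ∈ B0, n0 ∈ B0 → same block

P ~ Q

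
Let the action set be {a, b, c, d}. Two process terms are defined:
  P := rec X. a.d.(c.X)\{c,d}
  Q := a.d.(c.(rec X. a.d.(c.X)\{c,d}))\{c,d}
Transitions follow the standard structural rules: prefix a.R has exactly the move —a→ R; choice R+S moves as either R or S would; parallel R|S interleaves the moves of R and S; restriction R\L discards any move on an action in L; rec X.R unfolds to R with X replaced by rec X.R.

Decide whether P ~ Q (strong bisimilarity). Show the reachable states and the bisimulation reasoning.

YES

Reachable graph of P (3 states):
  s0 = rec X. a.d.(c.X)\{c,d} :: --a--▸ s1
  s1 = d.(c.(rec X. a.d.(c.X)\{c,d}))\{c,d} :: --d--▸ s2
  s2 = (c.(rec X. a.d.(c.X)\{c,d}))\{c,d} :: stopped
Reachable graph of Q (3 states):
  t0 = a.d.(c.(rec X. a.d.(c.X)\{c,d}))\{c,d} :: --a--▸ t1
  t1 = d.(c.(rec X. a.d.(c.X)\{c,d}))\{c,d} :: --d--▸ t2
  t2 = (c.(rec X. a.d.(c.X)\{c,d}))\{c,d} :: stopped
Partition-refinement fixed point:
  B0 = {s0, t0}
  B1 = {s1, t1}
  B2 = {s2, t2}
s0 ∈ B0, t0 ∈ B0 → same block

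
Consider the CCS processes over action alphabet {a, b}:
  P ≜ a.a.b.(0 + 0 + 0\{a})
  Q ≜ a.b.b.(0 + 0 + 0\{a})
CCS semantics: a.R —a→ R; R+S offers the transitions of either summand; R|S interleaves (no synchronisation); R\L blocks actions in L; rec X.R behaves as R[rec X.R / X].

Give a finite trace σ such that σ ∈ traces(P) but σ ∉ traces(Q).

P's transition system — 4 states:
  u0 = a.a.b.(0 + 0 + 0\{a}) has moves ··a··> u1
  u1 = a.b.(0 + 0 + 0\{a}) has moves ··a··> u2
  u2 = b.(0 + 0 + 0\{a}) has moves ··b··> u3
  u3 = 0 + 0 + 0\{a} has moves ·
Q's transition system — 4 states:
  v0 = a.b.b.(0 + 0 + 0\{a}) has moves ··a··> v1
  v1 = b.b.(0 + 0 + 0\{a}) has moves ··b··> v2
  v2 = b.(0 + 0 + 0\{a}) has moves ··b··> v3
  v3 = 0 + 0 + 0\{a} has moves ·
Trace ⟨aa⟩ through P, begin at {u0}:
  step 1 (a): {u1}
  step 2 (a): {u2}
  P completes σ.
Trace ⟨aa⟩ through Q, begin at {v0}:
  step 1 (a): {v1}
  step 2 (a): ∅  — Q cannot continue

aa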